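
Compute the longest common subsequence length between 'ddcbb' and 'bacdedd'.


DP table for LCS of 'ddcbb' and 'bacdedd':
       b  a  c  d  e  d  d
    0  0  0  0  0  0  0  0
  d 0  0  0  0  1  1  1  1
  d 0  0  0  0  1  1  2  2
  c 0  0  0  1  1  1  2  2
  b 0  1  1  1  1  1  2  2
  b 0  1  1  1  1  1  2  2
LCS: 'dd'
LCS length = 2

2


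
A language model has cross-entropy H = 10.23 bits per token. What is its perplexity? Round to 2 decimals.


Perplexity formula: PP = 2^H
H = 10.23
PP = 2^10.23
Decompose: 2^10.23 = 2^10 * 2^0.23
2^10 = 1024, 2^0.23 ~ 1.1728349
PP ~ 1024 * 1.1728349 = 1200.9829376
Rounded to 2 decimals: 1200.98

1200.98


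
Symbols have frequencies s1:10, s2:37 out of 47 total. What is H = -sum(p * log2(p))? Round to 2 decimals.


Computing entropy H = -sum(p_i * log2(p_i)):
  s1: p = 10/47 = 0.2128, -p*log2(p) = 0.4750
  s2: p = 37/47 = 0.7872, -p*log2(p) = 0.2717
H = sum of terms = 0.7467
Rounded to 2 decimals: 0.75

0.75


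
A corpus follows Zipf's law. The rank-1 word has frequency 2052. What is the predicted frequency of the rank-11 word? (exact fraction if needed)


Zipf's law: freq(rank) = f1 / rank
f1 = 2052, rank = 11
freq = 2052 / 11
GCD(2052, 11) = 1
Simplified: 2052/11

2052/11


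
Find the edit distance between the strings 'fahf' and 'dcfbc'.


Building DP table for s1='fahf' (len 4) and s2='dcfbc' (len 5):
       d  c  f  b  c
    0  1  2  3  4  5
  f 1  1  2  2  3  4
  a 2  2  2  3  3  4
  h 3  3  3  3  4  4
  f 4  4  4  3  4  5
Edit distance = dp[4][5] = 5

5


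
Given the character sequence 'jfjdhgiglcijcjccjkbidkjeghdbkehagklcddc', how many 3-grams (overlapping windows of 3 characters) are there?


String 'jfjdhgiglcijcjccjkbidkjeghdbkehagklcddc' has length L = 39.
Number of overlapping n-grams = L - n + 1
Substituting: 39 - 3 + 1 = 37

37


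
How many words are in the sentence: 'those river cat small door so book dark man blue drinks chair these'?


Counting words by splitting on spaces:
  Word 1: 'those'
  Word 2: 'river'
  Word 3: 'cat'
  Word 4: 'small'
  Word 5: 'door'
  Word 6: 'so'
  Word 7: 'book'
  Word 8: 'dark'
  Word 9: 'man'
  Word 10: 'blue'
  Word 11: 'drinks'
  Word 12: 'chair'
  Word 13: 'these'
Total words: 13

13


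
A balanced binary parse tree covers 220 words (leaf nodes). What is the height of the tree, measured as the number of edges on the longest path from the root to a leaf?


In a balanced binary tree with n leaves the deepest leaf is ceil(log2(n)) edges below the root.
log2(220) = 7.7814
ceil(7.7814) = 8
height (edges) = 8

8


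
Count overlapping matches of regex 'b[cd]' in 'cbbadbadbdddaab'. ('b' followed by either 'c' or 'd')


Pattern: b[cd] means 'b' followed by either 'c' or 'd'.
Scanning 'cbbadbadbdddaab' position-by-position:
  Pos 0: window 'cb' -> no
  Pos 1: window 'bb' -> no
  Pos 2: window 'ba' -> no
  Pos 3: window 'ad' -> no
  Pos 4: window 'db' -> no
  Pos 5: window 'ba' -> no
  Pos 6: window 'ad' -> no
  Pos 7: window 'db' -> no
  Pos 8: window 'bd' -> MATCH
  Pos 9: window 'dd' -> no
  Pos 10: window 'dd' -> no
  Pos 11: window 'da' -> no
  Pos 12: window 'aa' -> no
  Pos 13: window 'ab' -> no
  Pos 14: window 'b' -> no
Total matches: 1

1


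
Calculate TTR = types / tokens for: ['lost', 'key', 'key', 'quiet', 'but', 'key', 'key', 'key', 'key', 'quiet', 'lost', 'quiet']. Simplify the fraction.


Tokens: 12
Unique types: ('but', 'key', 'lost', 'quiet') = 4
TTR = 4/12
Simplify: divide both by 4 -> 1/3
TTR = 1/3

1/3


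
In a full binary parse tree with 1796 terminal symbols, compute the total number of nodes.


Leaf nodes (terminals): 1796
Internal nodes = n - 1 = 1796 - 1 = 1795
Total = leaves + internal = 1796 + 1795 = 3591

3591


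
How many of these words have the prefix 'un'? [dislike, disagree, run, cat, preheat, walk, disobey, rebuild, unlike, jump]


Checking each word for prefix 'un':
  'dislike' -> no (count: 0)
  'disagree' -> no (count: 0)
  'run' -> no (count: 0)
  'cat' -> no (count: 0)
  'preheat' -> no (count: 0)
  'walk' -> no (count: 0)
  'disobey' -> no (count: 0)
  'rebuild' -> no (count: 0)
  'unlike' -> YES, starts with 'un' (count: 1)
  'jump' -> no (count: 1)
Total with prefix 'un': 1

1


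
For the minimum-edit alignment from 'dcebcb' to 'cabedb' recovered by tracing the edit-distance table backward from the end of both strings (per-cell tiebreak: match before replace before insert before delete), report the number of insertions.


Edit distance = 4. Backtracking from cell (6, 6) with preference match > replace > insert > delete,
then listing the resulting alignment 'dcebcb' -> 'cabedb' left to right:
  Step 1: delete 'd'
  Step 2: keep 'c'
  Step 3: replace e->a
  Step 4: keep 'b'
  Step 5: insert 'e' [insertion #1]
  Step 6: replace c->d
  Step 7: keep 'b'
Total insertions: 1

1


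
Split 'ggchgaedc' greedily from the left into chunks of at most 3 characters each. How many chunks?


'ggchgaedc' has 9 characters.
Chunking with max size 3:
  Chunk 1: 'ggc' (positions 0-2)
  Chunk 2: 'hga' (positions 3-5)
  Chunk 3: 'edc' (positions 6-8)
Total chunks: ceil(9 / 3) = 3

3


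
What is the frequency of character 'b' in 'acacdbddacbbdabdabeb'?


Scanning 'acacdbddacbbdabdabeb' for 'b':
  Position 5: 'b' -> MATCH (count: 1)
  Position 10: 'b' -> MATCH (count: 2)
  Position 11: 'b' -> MATCH (count: 3)
  Position 14: 'b' -> MATCH (count: 4)
  Position 17: 'b' -> MATCH (count: 5)
  Position 19: 'b' -> MATCH (count: 6)
Total occurrences of 'b': 6

6


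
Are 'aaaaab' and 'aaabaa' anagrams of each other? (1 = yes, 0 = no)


Sort characters of 'aaaaab': 'aaaaab'
Sort characters of 'aaabaa': 'aaaaab'
Sorted forms match -> they ARE anagrams
Result: 1

1


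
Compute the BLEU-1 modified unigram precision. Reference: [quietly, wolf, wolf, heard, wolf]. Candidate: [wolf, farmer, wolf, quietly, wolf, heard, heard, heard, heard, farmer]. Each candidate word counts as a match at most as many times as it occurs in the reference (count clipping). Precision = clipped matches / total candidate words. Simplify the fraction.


Reference word counts: {'heard': 1, 'quietly': 1, 'wolf': 3}
Checking each candidate word (with clipping):
  'wolf' -> in reference (ref count 3, used 1/3) -> match (matches: 1)
  'farmer' -> not in reference -> no match (matches: 1)
  'wolf' -> in reference (ref count 3, used 2/3) -> match (matches: 2)
  'quietly' -> in reference (ref count 1, used 1/1) -> match (matches: 3)
  'wolf' -> in reference (ref count 3, used 3/3) -> match (matches: 4)
  'heard' -> in reference (ref count 1, used 1/1) -> match (matches: 5)
  'heard' -> ref count 1 already used up (1/1) -> clipped, no match (matches: 5)
  'heard' -> ref count 1 already used up (1/1) -> clipped, no match (matches: 5)
  'heard' -> ref count 1 already used up (1/1) -> clipped, no match (matches: 5)
  'farmer' -> not in reference -> no match (matches: 5)
Clipped matches: 5, Candidate length: 10
Precision = 5/10 = 1/2

1/2


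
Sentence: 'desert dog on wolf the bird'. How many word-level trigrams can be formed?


Word trigrams from [6] words:
  Trigram 1: (desert dog on)
  Trigram 2: (dog on wolf)
  Trigram 3: (on wolf the)
  Trigram 4: (wolf the bird)
Total word trigrams: 6 - 2 = 4

4


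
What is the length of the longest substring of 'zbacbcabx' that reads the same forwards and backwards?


Scanning 'zbacbcabx' for palindromic substrings.
Substring at positions 1-7: 'bacbcab'.
Check: reverse('bacbcab') = 'bacbcab' -> palindrome confirmed.
Neighbouring characters ('z' / 'x') break symmetry, so it cannot extend further.
No longer palindromic substring exists; longest length = 7

7


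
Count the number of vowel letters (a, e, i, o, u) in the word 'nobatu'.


Scanning each character of 'nobatu':
  Position 1: 'n' -> consonant (running count: 0)
  Position 2: 'o' -> vowel (running count: 1)
  Position 3: 'b' -> consonant (running count: 1)
  Position 4: 'a' -> vowel (running count: 2)
  Position 5: 't' -> consonant (running count: 2)
  Position 6: 'u' -> vowel (running count: 3)
Total vowels: 3

3


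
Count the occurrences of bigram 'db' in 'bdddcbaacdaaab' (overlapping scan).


Scanning 'bdddcbaacdaaab' for bigram 'db':
  Position 0: 'bd' -> no
  Position 1: 'dd' -> no
  Position 2: 'dd' -> no
  Position 3: 'dc' -> no
  Position 4: 'cb' -> no
  Position 5: 'ba' -> no
  Position 6: 'aa' -> no
  Position 7: 'ac' -> no
  Position 8: 'cd' -> no
  Position 9: 'da' -> no
  Position 10: 'aa' -> no
  Position 11: 'aa' -> no
  Position 12: 'ab' -> no
Total matches: 0

0


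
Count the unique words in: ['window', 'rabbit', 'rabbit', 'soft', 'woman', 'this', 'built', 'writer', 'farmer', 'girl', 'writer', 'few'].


Listing all tokens and tracking unique types:
  Token 1: 'window' -> NEW (unique so far: 1)
  Token 2: 'rabbit' -> NEW (unique so far: 2)
  Token 3: 'rabbit' -> duplicate (unique so far: 2)
  Token 4: 'soft' -> NEW (unique so far: 3)
  Token 5: 'woman' -> NEW (unique so far: 4)
  Token 6: 'this' -> NEW (unique so far: 5)
  Token 7: 'built' -> NEW (unique so far: 6)
  Token 8: 'writer' -> NEW (unique so far: 7)
  Token 9: 'farmer' -> NEW (unique so far: 8)
  Token 10: 'girl' -> NEW (unique so far: 9)
  Token 11: 'writer' -> duplicate (unique so far: 9)
  Token 12: 'few' -> NEW (unique so far: 10)
Unique types: ('built', 'farmer', 'few', 'girl', 'rabbit', 'soft', 'this', 'window', 'woman', 'writer')
Vocabulary size: 10

10


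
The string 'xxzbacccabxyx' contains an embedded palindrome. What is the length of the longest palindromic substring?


Scanning 'xxzbacccabxyx' for palindromic substrings.
Substring at positions 3-9: 'bacccab'.
Check: reverse('bacccab') = 'bacccab' -> palindrome confirmed.
Neighbouring characters ('z' / 'x') break symmetry, so it cannot extend further.
No longer palindromic substring exists; longest length = 7

7


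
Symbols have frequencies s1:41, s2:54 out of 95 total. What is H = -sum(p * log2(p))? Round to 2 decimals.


Computing entropy H = -sum(p_i * log2(p_i)):
  s1: p = 41/95 = 0.4316, -p*log2(p) = 0.5232
  s2: p = 54/95 = 0.5684, -p*log2(p) = 0.4632
H = sum of terms = 0.9864
Rounded to 2 decimals: 0.99

0.99


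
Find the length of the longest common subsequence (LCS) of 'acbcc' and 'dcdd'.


DP table for LCS of 'acbcc' and 'dcdd':
       d  c  d  d
    0  0  0  0  0
  a 0  0  0  0  0
  c 0  0  1  1  1
  b 0  0  1  1  1
  c 0  0  1  1  1
  c 0  0  1  1  1
LCS: 'c'
LCS length = 1

1


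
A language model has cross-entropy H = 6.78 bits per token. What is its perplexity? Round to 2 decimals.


Perplexity formula: PP = 2^H
H = 6.78
PP = 2^6.78
Decompose: 2^6.78 = 2^6 * 2^0.78
2^6 = 64, 2^0.78 ~ 1.7171309
PP ~ 64 * 1.7171309 = 109.8963776
Rounded to 2 decimals: 109.90

109.90


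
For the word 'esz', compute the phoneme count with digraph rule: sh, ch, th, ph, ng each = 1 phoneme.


Parsing 'esz' greedily, digraphs first:
  'e' -> vowel phoneme (phonemes so far: 1)
  's' -> consonant phoneme (phonemes so far: 2)
  'z' -> consonant phoneme (phonemes so far: 3)
Total phonemes: 3

3


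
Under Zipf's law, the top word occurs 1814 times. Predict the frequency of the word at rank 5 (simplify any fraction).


Zipf's law: freq(rank) = f1 / rank
f1 = 1814, rank = 5
freq = 1814 / 5
GCD(1814, 5) = 1
Simplified: 1814/5

1814/5


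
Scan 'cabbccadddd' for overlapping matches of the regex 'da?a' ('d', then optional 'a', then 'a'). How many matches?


Pattern: da?a means 'd', then optional 'a', then 'a'.
Scanning 'cabbccadddd' position-by-position:
  Pos 0: window 'cab' -> no
  Pos 1: window 'abb' -> no
  Pos 2: window 'bbc' -> no
  Pos 3: window 'bcc' -> no
  Pos 4: window 'cca' -> no
  Pos 5: window 'cad' -> no
  Pos 6: window 'add' -> no
  Pos 7: window 'ddd' -> no
  Pos 8: window 'ddd' -> no
  Pos 9: window 'dd' -> no
  Pos 10: window 'd' -> no
Total matches: 0

0


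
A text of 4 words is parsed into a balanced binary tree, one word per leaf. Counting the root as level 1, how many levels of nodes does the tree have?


In a balanced binary tree with n leaves the deepest leaf is ceil(log2(n)) edges below the root,
so counting node levels inclusive of root and leaves gives ceil(log2(n)) + 1 levels.
log2(4) = 2.0000
ceil(2.0000) = 2
levels = 2 + 1 = 3

3


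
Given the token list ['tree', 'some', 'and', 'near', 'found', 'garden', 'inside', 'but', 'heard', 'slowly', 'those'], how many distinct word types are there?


Listing all tokens and tracking unique types:
  Token 1: 'tree' -> NEW (unique so far: 1)
  Token 2: 'some' -> NEW (unique so far: 2)
  Token 3: 'and' -> NEW (unique so far: 3)
  Token 4: 'near' -> NEW (unique so far: 4)
  Token 5: 'found' -> NEW (unique so far: 5)
  Token 6: 'garden' -> NEW (unique so far: 6)
  Token 7: 'inside' -> NEW (unique so far: 7)
  Token 8: 'but' -> NEW (unique so far: 8)
  Token 9: 'heard' -> NEW (unique so far: 9)
  Token 10: 'slowly' -> NEW (unique so far: 10)
  Token 11: 'those' -> NEW (unique so far: 11)
Unique types: ('and', 'but', 'found', 'garden', 'heard', 'inside', 'near', 'slowly', 'some', 'those', 'tree')
Vocabulary size: 11

11


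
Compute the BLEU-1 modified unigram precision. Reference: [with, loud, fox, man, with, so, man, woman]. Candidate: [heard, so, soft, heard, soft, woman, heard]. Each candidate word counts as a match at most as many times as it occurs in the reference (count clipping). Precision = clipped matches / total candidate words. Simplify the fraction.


Reference word counts: {'fox': 1, 'loud': 1, 'man': 2, 'so': 1, 'with': 2, 'woman': 1}
Checking each candidate word (with clipping):
  'heard' -> not in reference -> no match (matches: 0)
  'so' -> in reference (ref count 1, used 1/1) -> match (matches: 1)
  'soft' -> not in reference -> no match (matches: 1)
  'heard' -> not in reference -> no match (matches: 1)
  'soft' -> not in reference -> no match (matches: 1)
  'woman' -> in reference (ref count 1, used 1/1) -> match (matches: 2)
  'heard' -> not in reference -> no match (matches: 2)
Clipped matches: 2, Candidate length: 7
Precision = 2/7

2/7


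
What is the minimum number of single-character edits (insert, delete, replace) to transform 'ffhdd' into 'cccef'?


Building DP table for s1='ffhdd' (len 5) and s2='cccef' (len 5):
       c  c  c  e  f
    0  1  2  3  4  5
  f 1  1  2  3  4  4
  f 2  2  2  3  4  4
  h 3  3  3  3  4  5
  d 4  4  4  4  4  5
  d 5  5  5  5  5  5
Edit distance = dp[5][5] = 5

5


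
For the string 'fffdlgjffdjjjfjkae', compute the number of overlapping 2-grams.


String 'fffdlgjffdjjjfjkae' has length L = 18.
Number of overlapping n-grams = L - n + 1
Substituting: 18 - 2 + 1 = 17

17


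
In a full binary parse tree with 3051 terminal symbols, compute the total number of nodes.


Leaf nodes (terminals): 3051
Internal nodes = n - 1 = 3051 - 1 = 3050
Total = leaves + internal = 3051 + 3050 = 6101

6101


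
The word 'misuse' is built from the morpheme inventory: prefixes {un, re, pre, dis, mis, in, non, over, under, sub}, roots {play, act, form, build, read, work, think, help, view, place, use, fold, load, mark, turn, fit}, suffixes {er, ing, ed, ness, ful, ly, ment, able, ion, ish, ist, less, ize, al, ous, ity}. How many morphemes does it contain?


Segmenting 'misuse' against the inventory:
  'mis' -> prefix (morpheme 1)
  'use' -> root (morpheme 2)
Total morphemes: 2

2


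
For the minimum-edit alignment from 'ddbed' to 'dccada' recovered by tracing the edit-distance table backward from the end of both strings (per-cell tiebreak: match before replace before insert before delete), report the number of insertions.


Edit distance = 4. Backtracking from cell (5, 6) with preference match > replace > insert > delete,
then listing the resulting alignment 'ddbed' -> 'dccada' left to right:
  Step 1: keep 'd'
  Step 2: replace d->c
  Step 3: replace b->c
  Step 4: replace e->a
  Step 5: keep 'd'
  Step 6: insert 'a' [insertion #1]
Total insertions: 1

1


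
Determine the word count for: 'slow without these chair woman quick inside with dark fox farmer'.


Counting words by splitting on spaces:
  Word 1: 'slow'
  Word 2: 'without'
  Word 3: 'these'
  Word 4: 'chair'
  Word 5: 'woman'
  Word 6: 'quick'
  Word 7: 'inside'
  Word 8: 'with'
  Word 9: 'dark'
  Word 10: 'fox'
  Word 11: 'farmer'
Total words: 11

11


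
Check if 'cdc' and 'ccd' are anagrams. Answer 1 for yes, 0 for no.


Sort characters of 'cdc': 'ccd'
Sort characters of 'ccd': 'ccd'
Sorted forms match -> they ARE anagrams
Result: 1

1


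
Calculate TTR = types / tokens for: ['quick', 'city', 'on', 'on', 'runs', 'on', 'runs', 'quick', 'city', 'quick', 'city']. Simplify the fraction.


Tokens: 11
Unique types: ('city', 'on', 'quick', 'runs') = 4
TTR = 4/11
Already in lowest terms.

4/11


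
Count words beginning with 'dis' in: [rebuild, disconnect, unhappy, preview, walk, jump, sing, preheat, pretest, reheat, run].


Checking each word for prefix 'dis':
  'rebuild' -> no (count: 0)
  'disconnect' -> YES, starts with 'dis' (count: 1)
  'unhappy' -> no (count: 1)
  'preview' -> no (count: 1)
  'walk' -> no (count: 1)
  'jump' -> no (count: 1)
  'sing' -> no (count: 1)
  'preheat' -> no (count: 1)
  'pretest' -> no (count: 1)
  'reheat' -> no (count: 1)
  'run' -> no (count: 1)
Total with prefix 'dis': 1

1


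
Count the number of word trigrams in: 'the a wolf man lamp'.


Word trigrams from [5] words:
  Trigram 1: (the a wolf)
  Trigram 2: (a wolf man)
  Trigram 3: (wolf man lamp)
Total word trigrams: 5 - 2 = 3

3


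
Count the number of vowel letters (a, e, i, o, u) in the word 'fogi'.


Scanning each character of 'fogi':
  Position 1: 'f' -> consonant (running count: 0)
  Position 2: 'o' -> vowel (running count: 1)
  Position 3: 'g' -> consonant (running count: 1)
  Position 4: 'i' -> vowel (running count: 2)
Total vowels: 2

2


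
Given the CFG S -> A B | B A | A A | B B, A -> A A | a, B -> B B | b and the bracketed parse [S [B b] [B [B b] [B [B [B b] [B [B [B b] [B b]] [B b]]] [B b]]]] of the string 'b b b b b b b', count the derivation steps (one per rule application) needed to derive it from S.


Every bracketed nonterminal node [X ...] in the tree is produced by exactly one rule application.
Reading the tree off as a leftmost derivation:
  Step 1: S  =>  B B   (applied S -> B B)
  Step 2: B B  =>  b B   (applied B -> b)
  Step 3: b B  =>  b B B   (applied B -> B B)
  Step 4: b B B  =>  b b B   (applied B -> b)
  Step 5: b b B  =>  b b B B   (applied B -> B B)
  Step 6: b b B B  =>  b b B B B   (applied B -> B B)
  Step 7: b b B B B  =>  b b b B B   (applied B -> b)
  Step 8: b b b B B  =>  b b b B B B   (applied B -> B B)
  Step 9: b b b B B B  =>  b b b B B B B   (applied B -> B B)
  Step 10: b b b B B B B  =>  b b b b B B B   (applied B -> b)
  Step 11: b b b b B B B  =>  b b b b b B B   (applied B -> b)
  Step 12: b b b b b B B  =>  b b b b b b B   (applied B -> b)
  Step 13: b b b b b b B  =>  b b b b b b b   (applied B -> b)
Final yield: b b b b b b b
Total rewrite steps: 13

13


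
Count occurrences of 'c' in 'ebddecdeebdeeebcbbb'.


Scanning 'ebddecdeebdeeebcbbb' for 'c':
  Position 5: 'c' -> MATCH (count: 1)
  Position 15: 'c' -> MATCH (count: 2)
Total occurrences of 'c': 2

2


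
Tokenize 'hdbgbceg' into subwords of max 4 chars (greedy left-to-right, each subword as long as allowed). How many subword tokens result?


'hdbgbceg' has 8 characters.
Chunking with max size 4:
  Chunk 1: 'hdbg' (positions 0-3)
  Chunk 2: 'bceg' (positions 4-7)
Total chunks: ceil(8 / 4) = 2

2


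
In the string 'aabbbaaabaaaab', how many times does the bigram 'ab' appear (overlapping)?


Scanning 'aabbbaaabaaaab' for bigram 'ab':
  Position 0: 'aa' -> no
  Position 1: 'ab' -> MATCH
  Position 2: 'bb' -> no
  Position 3: 'bb' -> no
  Position 4: 'ba' -> no
  Position 5: 'aa' -> no
  Position 6: 'aa' -> no
  Position 7: 'ab' -> MATCH
  Position 8: 'ba' -> no
  Position 9: 'aa' -> no
  Position 10: 'aa' -> no
  Position 11: 'aa' -> no
  Position 12: 'ab' -> MATCH
Total matches: 3

3


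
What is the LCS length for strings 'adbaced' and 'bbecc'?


DP table for LCS of 'adbaced' and 'bbecc':
       b  b  e  c  c
    0  0  0  0  0  0
  a 0  0  0  0  0  0
  d 0  0  0  0  0  0
  b 0  1  1  1  1  1
  a 0  1  1  1  1  1
  c 0  1  1  1  2  2
  e 0  1  1  2  2  2
  d 0  1  1  2  2  2
LCS: 'bc'
LCS length = 2

2


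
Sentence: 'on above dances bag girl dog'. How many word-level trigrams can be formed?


Word trigrams from [6] words:
  Trigram 1: (on above dances)
  Trigram 2: (above dances bag)
  Trigram 3: (dances bag girl)
  Trigram 4: (bag girl dog)
Total word trigrams: 6 - 2 = 4

4


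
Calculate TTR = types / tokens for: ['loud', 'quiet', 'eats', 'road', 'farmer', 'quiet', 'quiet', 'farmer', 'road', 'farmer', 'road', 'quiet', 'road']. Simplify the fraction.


Tokens: 13
Unique types: ('eats', 'farmer', 'loud', 'quiet', 'road') = 5
TTR = 5/13
Already in lowest terms.

5/13


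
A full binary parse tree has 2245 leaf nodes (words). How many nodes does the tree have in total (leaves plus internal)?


Leaf nodes (terminals): 2245
Internal nodes = n - 1 = 2245 - 1 = 2244
Total = leaves + internal = 2245 + 2244 = 4489

4489


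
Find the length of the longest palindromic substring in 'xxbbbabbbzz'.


Scanning 'xxbbbabbbzz' for palindromic substrings.
Substring at positions 2-8: 'bbbabbb'.
Check: reverse('bbbabbb') = 'bbbabbb' -> palindrome confirmed.
Neighbouring characters ('x' / 'z') break symmetry, so it cannot extend further.
No longer palindromic substring exists; longest length = 7

7


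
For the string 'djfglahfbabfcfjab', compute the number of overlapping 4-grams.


String 'djfglahfbabfcfjab' has length L = 17.
Number of overlapping n-grams = L - n + 1
Substituting: 17 - 4 + 1 = 14

14


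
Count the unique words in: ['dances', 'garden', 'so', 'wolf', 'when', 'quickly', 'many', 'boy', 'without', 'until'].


Listing all tokens and tracking unique types:
  Token 1: 'dances' -> NEW (unique so far: 1)
  Token 2: 'garden' -> NEW (unique so far: 2)
  Token 3: 'so' -> NEW (unique so far: 3)
  Token 4: 'wolf' -> NEW (unique so far: 4)
  Token 5: 'when' -> NEW (unique so far: 5)
  Token 6: 'quickly' -> NEW (unique so far: 6)
  Token 7: 'many' -> NEW (unique so far: 7)
  Token 8: 'boy' -> NEW (unique so far: 8)
  Token 9: 'without' -> NEW (unique so far: 9)
  Token 10: 'until' -> NEW (unique so far: 10)
Unique types: ('boy', 'dances', 'garden', 'many', 'quickly', 'so', 'until', 'when', 'without', 'wolf')
Vocabulary size: 10

10


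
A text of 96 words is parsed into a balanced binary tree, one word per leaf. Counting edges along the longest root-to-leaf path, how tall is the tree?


In a balanced binary tree with n leaves the deepest leaf is ceil(log2(n)) edges below the root.
log2(96) = 6.5850
ceil(6.5850) = 7
height (edges) = 7

7


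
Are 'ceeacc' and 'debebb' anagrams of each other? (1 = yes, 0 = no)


Sort characters of 'ceeacc': 'acccee'
Sort characters of 'debebb': 'bbbdee'
Sorted forms differ -> they are NOT anagrams
Result: 0

0


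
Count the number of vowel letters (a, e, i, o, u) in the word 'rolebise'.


Scanning each character of 'rolebise':
  Position 1: 'r' -> consonant (running count: 0)
  Position 2: 'o' -> vowel (running count: 1)
  Position 3: 'l' -> consonant (running count: 1)
  Position 4: 'e' -> vowel (running count: 2)
  Position 5: 'b' -> consonant (running count: 2)
  Position 6: 'i' -> vowel (running count: 3)
  Position 7: 's' -> consonant (running count: 3)
  Position 8: 'e' -> vowel (running count: 4)
Total vowels: 4

4


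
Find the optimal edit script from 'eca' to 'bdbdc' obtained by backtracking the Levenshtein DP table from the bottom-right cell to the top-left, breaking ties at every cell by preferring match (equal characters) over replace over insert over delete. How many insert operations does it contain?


Edit distance = 5. Backtracking from cell (3, 5) with preference match > replace > insert > delete,
then listing the resulting alignment 'eca' -> 'bdbdc' left to right:
  Step 1: insert 'b' [insertion #1]
  Step 2: insert 'd' [insertion #2]
  Step 3: replace e->b
  Step 4: replace c->d
  Step 5: replace a->c
Total insertions: 2

2


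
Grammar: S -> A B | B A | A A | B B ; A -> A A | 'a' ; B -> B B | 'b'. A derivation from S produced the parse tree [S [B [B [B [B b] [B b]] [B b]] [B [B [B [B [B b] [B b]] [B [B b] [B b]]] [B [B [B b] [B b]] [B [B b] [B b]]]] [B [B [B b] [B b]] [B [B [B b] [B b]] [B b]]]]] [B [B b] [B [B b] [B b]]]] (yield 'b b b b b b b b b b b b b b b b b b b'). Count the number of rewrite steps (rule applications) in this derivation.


Every bracketed nonterminal node [X ...] in the tree is produced by exactly one rule application.
Reading the tree off as a leftmost derivation:
  Step 1: S  =>  B B   (applied S -> B B)
  Step 2: B B  =>  B B B   (applied B -> B B)
  Step 3: B B B  =>  B B B B   (applied B -> B B)
  Step 4: B B B B  =>  B B B B B   (applied B -> B B)
  Step 5: B B B B B  =>  b B B B B   (applied B -> b)
  Step 6: b B B B B  =>  b b B B B   (applied B -> b)
  Step 7: b b B B B  =>  b b b B B   (applied B -> b)
  Step 8: b b b B B  =>  b b b B B B   (applied B -> B B)
  Step 9: b b b B B B  =>  b b b B B B B   (applied B -> B B)
  Step 10: b b b B B B B  =>  b b b B B B B B   (applied B -> B B)
  Step 11: b b b B B B B B  =>  b b b B B B B B B   (applied B -> B B)
  Step 12: b b b B B B B B B  =>  b b b b B B B B B   (applied B -> b)
  Step 13: b b b b B B B B B  =>  b b b b b B B B B   (applied B -> b)
  Step 14: b b b b b B B B B  =>  b b b b b B B B B B   (applied B -> B B)
  Step 15: b b b b b B B B B B  =>  b b b b b b B B B B   (applied B -> b)
  Step 16: b b b b b b B B B B  =>  b b b b b b b B B B   (applied B -> b)
  Step 17: b b b b b b b B B B  =>  b b b b b b b B B B B   (applied B -> B B)
  Step 18: b b b b b b b B B B B  =>  b b b b b b b B B B B B   (applied B -> B B)
  Step 19: b b b b b b b B B B B B  =>  b b b b b b b b B B B B   (applied B -> b)
  Step 20: b b b b b b b b B B B B  =>  b b b b b b b b b B B B   (applied B -> b)
  Step 21: b b b b b b b b b B B B  =>  b b b b b b b b b B B B B   (applied B -> B B)
  Step 22: b b b b b b b b b B B B B  =>  b b b b b b b b b b B B B   (applied B -> b)
  Step 23: b b b b b b b b b b B B B  =>  b b b b b b b b b b b B B   (applied B -> b)
  Step 24: b b b b b b b b b b b B B  =>  b b b b b b b b b b b B B B   (applied B -> B B)
  Step 25: b b b b b b b b b b b B B B  =>  b b b b b b b b b b b B B B B   (applied B -> B B)
  Step 26: b b b b b b b b b b b B B B B  =>  b b b b b b b b b b b b B B B   (applied B -> b)
  Step 27: b b b b b b b b b b b b B B B  =>  b b b b b b b b b b b b b B B   (applied B -> b)
  Step 28: b b b b b b b b b b b b b B B  =>  b b b b b b b b b b b b b B B B   (applied B -> B B)
  Step 29: b b b b b b b b b b b b b B B B  =>  b b b b b b b b b b b b b B B B B   (applied B -> B B)
  Step 30: b b b b b b b b b b b b b B B B B  =>  b b b b b b b b b b b b b b B B B   (applied B -> b)
  Step 31: b b b b b b b b b b b b b b B B B  =>  b b b b b b b b b b b b b b b B B   (applied B -> b)
  Step 32: b b b b b b b b b b b b b b b B B  =>  b b b b b b b b b b b b b b b b B   (applied B -> b)
  Step 33: b b b b b b b b b b b b b b b b B  =>  b b b b b b b b b b b b b b b b B B   (applied B -> B B)
  Step 34: b b b b b b b b b b b b b b b b B B  =>  b b b b b b b b b b b b b b b b b B   (applied B -> b)
  Step 35: b b b b b b b b b b b b b b b b b B  =>  b b b b b b b b b b b b b b b b b B B   (applied B -> B B)
  Step 36: b b b b b b b b b b b b b b b b b B B  =>  b b b b b b b b b b b b b b b b b b B   (applied B -> b)
  Step 37: b b b b b b b b b b b b b b b b b b B  =>  b b b b b b b b b b b b b b b b b b b   (applied B -> b)
Final yield: b b b b b b b b b b b b b b b b b b b
Total rewrite steps: 37

37


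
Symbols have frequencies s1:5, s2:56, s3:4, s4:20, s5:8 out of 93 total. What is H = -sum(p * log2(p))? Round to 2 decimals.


Computing entropy H = -sum(p_i * log2(p_i)):
  s1: p = 5/93 = 0.0538, -p*log2(p) = 0.2267
  s2: p = 56/93 = 0.6022, -p*log2(p) = 0.4407
  s3: p = 4/93 = 0.0430, -p*log2(p) = 0.1952
  s4: p = 20/93 = 0.2151, -p*log2(p) = 0.4768
  s5: p = 8/93 = 0.0860, -p*log2(p) = 0.3044
H = sum of terms = 1.6438
Rounded to 2 decimals: 1.64

1.64


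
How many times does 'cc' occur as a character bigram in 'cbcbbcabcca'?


Scanning 'cbcbbcabcca' for bigram 'cc':
  Position 0: 'cb' -> no
  Position 1: 'bc' -> no
  Position 2: 'cb' -> no
  Position 3: 'bb' -> no
  Position 4: 'bc' -> no
  Position 5: 'ca' -> no
  Position 6: 'ab' -> no
  Position 7: 'bc' -> no
  Position 8: 'cc' -> MATCH
  Position 9: 'ca' -> no
Total matches: 1

1


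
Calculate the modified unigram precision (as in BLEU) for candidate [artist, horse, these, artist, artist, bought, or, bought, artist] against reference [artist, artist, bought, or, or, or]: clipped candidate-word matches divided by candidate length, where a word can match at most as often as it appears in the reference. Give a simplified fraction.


Reference word counts: {'artist': 2, 'bought': 1, 'or': 3}
Checking each candidate word (with clipping):
  'artist' -> in reference (ref count 2, used 1/2) -> match (matches: 1)
  'horse' -> not in reference -> no match (matches: 1)
  'these' -> not in reference -> no match (matches: 1)
  'artist' -> in reference (ref count 2, used 2/2) -> match (matches: 2)
  'artist' -> ref count 2 already used up (2/2) -> clipped, no match (matches: 2)
  'bought' -> in reference (ref count 1, used 1/1) -> match (matches: 3)
  'or' -> in reference (ref count 3, used 1/3) -> match (matches: 4)
  'bought' -> ref count 1 already used up (1/1) -> clipped, no match (matches: 4)
  'artist' -> ref count 2 already used up (2/2) -> clipped, no match (matches: 4)
Clipped matches: 4, Candidate length: 9
Precision = 4/9

4/9


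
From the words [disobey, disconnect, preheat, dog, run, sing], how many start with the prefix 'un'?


Checking each word for prefix 'un':
  'disobey' -> no (count: 0)
  'disconnect' -> no (count: 0)
  'preheat' -> no (count: 0)
  'dog' -> no (count: 0)
  'run' -> no (count: 0)
  'sing' -> no (count: 0)
Total with prefix 'un': 0

0


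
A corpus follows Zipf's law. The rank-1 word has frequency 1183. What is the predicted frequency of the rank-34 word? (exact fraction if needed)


Zipf's law: freq(rank) = f1 / rank
f1 = 1183, rank = 34
freq = 1183 / 34
GCD(1183, 34) = 1
Simplified: 1183/34

1183/34


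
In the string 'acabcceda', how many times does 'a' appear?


Scanning 'acabcceda' for 'a':
  Position 0: 'a' -> MATCH (count: 1)
  Position 2: 'a' -> MATCH (count: 2)
  Position 8: 'a' -> MATCH (count: 3)
Total occurrences of 'a': 3

3


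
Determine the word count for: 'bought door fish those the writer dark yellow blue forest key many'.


Counting words by splitting on spaces:
  Word 1: 'bought'
  Word 2: 'door'
  Word 3: 'fish'
  Word 4: 'those'
  Word 5: 'the'
  Word 6: 'writer'
  Word 7: 'dark'
  Word 8: 'yellow'
  Word 9: 'blue'
  Word 10: 'forest'
  Word 11: 'key'
  Word 12: 'many'
Total words: 12

12


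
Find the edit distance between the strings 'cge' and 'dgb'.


Building DP table for s1='cge' (len 3) and s2='dgb' (len 3):
       d  g  b
    0  1  2  3
  c 1  1  2  3
  g 2  2  1  2
  e 3  3  2  2
Edit distance = dp[3][3] = 2

2


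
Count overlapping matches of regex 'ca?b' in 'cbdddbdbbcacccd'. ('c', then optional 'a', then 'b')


Pattern: ca?b means 'c', then optional 'a', then 'b'.
Scanning 'cbdddbdbbcacccd' position-by-position:
  Pos 0: window 'cbd' -> MATCH
  Pos 1: window 'bdd' -> no
  Pos 2: window 'ddd' -> no
  Pos 3: window 'ddb' -> no
  Pos 4: window 'dbd' -> no
  Pos 5: window 'bdb' -> no
  Pos 6: window 'dbb' -> no
  Pos 7: window 'bbc' -> no
  Pos 8: window 'bca' -> no
  Pos 9: window 'cac' -> no
  Pos 10: window 'acc' -> no
  Pos 11: window 'ccc' -> no
  Pos 12: window 'ccd' -> no
  Pos 13: window 'cd' -> no
  Pos 14: window 'd' -> no
Total matches: 1

1


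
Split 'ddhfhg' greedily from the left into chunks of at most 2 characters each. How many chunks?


'ddhfhg' has 6 characters.
Chunking with max size 2:
  Chunk 1: 'dd' (positions 0-1)
  Chunk 2: 'hf' (positions 2-3)
  Chunk 3: 'hg' (positions 4-5)
Total chunks: ceil(6 / 2) = 3

3


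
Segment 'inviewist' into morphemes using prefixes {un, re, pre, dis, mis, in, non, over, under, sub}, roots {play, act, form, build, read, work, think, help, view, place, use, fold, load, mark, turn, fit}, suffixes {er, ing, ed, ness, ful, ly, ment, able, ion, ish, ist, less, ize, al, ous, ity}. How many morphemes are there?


Segmenting 'inviewist' against the inventory:
  'in' -> prefix (morpheme 1)
  'view' -> root (morpheme 2)
  'ist' -> suffix (morpheme 3)
Total morphemes: 3

3


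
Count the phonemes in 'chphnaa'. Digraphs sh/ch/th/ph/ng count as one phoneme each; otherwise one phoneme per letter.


Parsing 'chphnaa' greedily, digraphs first:
  'ch' -> digraph (1 consonant phoneme) (phonemes so far: 1)
  'ph' -> digraph (1 consonant phoneme) (phonemes so far: 2)
  'n' -> consonant phoneme (phonemes so far: 3)
  'a' -> vowel phoneme (phonemes so far: 4)
  'a' -> vowel phoneme (phonemes so far: 5)
Total phonemes: 5

5


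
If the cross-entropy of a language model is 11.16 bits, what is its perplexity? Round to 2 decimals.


Perplexity formula: PP = 2^H
H = 11.16
PP = 2^11.16
Decompose: 2^11.16 = 2^11 * 2^0.16
2^11 = 2048, 2^0.16 ~ 1.1172871
PP ~ 2048 * 1.1172871 = 2288.2039808
Rounded to 2 decimals: 2288.20

2288.20


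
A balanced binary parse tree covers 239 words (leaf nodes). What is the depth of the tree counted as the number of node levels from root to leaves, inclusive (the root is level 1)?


In a balanced binary tree with n leaves the deepest leaf is ceil(log2(n)) edges below the root,
so counting node levels inclusive of root and leaves gives ceil(log2(n)) + 1 levels.
log2(239) = 7.9009
ceil(7.9009) = 8
levels = 8 + 1 = 9

9


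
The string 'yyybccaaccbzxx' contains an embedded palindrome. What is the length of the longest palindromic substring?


Scanning 'yyybccaaccbzxx' for palindromic substrings.
Substring at positions 3-10: 'bccaaccb'.
Check: reverse('bccaaccb') = 'bccaaccb' -> palindrome confirmed.
Neighbouring characters ('y' / 'z') break symmetry, so it cannot extend further.
No longer palindromic substring exists; longest length = 8

8


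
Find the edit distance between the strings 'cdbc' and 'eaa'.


Building DP table for s1='cdbc' (len 4) and s2='eaa' (len 3):
       e  a  a
    0  1  2  3
  c 1  1  2  3
  d 2  2  2  3
  b 3  3  3  3
  c 4  4  4  4
Edit distance = dp[4][3] = 4

4


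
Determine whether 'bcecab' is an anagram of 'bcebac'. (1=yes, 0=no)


Sort characters of 'bcecab': 'abbcce'
Sort characters of 'bcebac': 'abbcce'
Sorted forms match -> they ARE anagrams
Result: 1

1


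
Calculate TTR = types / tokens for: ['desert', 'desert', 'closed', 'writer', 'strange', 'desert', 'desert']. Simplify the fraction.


Tokens: 7
Unique types: ('closed', 'desert', 'strange', 'writer') = 4
TTR = 4/7
Already in lowest terms.

4/7


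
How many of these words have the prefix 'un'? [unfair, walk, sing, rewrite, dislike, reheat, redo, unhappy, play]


Checking each word for prefix 'un':
  'unfair' -> YES, starts with 'un' (count: 1)
  'walk' -> no (count: 1)
  'sing' -> no (count: 1)
  'rewrite' -> no (count: 1)
  'dislike' -> no (count: 1)
  'reheat' -> no (count: 1)
  'redo' -> no (count: 1)
  'unhappy' -> YES, starts with 'un' (count: 2)
  'play' -> no (count: 2)
Total with prefix 'un': 2

2


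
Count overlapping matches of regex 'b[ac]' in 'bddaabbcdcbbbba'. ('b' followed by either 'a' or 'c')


Pattern: b[ac] means 'b' followed by either 'a' or 'c'.
Scanning 'bddaabbcdcbbbba' position-by-position:
  Pos 0: window 'bd' -> no
  Pos 1: window 'dd' -> no
  Pos 2: window 'da' -> no
  Pos 3: window 'aa' -> no
  Pos 4: window 'ab' -> no
  Pos 5: window 'bb' -> no
  Pos 6: window 'bc' -> MATCH
  Pos 7: window 'cd' -> no
  Pos 8: window 'dc' -> no
  Pos 9: window 'cb' -> no
  Pos 10: window 'bb' -> no
  Pos 11: window 'bb' -> no
  Pos 12: window 'bb' -> no
  Pos 13: window 'ba' -> MATCH
  Pos 14: window 'a' -> no
Total matches: 2

2


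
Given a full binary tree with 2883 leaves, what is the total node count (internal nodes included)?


Leaf nodes (terminals): 2883
Internal nodes = n - 1 = 2883 - 1 = 2882
Total = leaves + internal = 2883 + 2882 = 5765

5765


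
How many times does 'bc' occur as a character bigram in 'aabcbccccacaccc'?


Scanning 'aabcbccccacaccc' for bigram 'bc':
  Position 0: 'aa' -> no
  Position 1: 'ab' -> no
  Position 2: 'bc' -> MATCH
  Position 3: 'cb' -> no
  Position 4: 'bc' -> MATCH
  Position 5: 'cc' -> no
  Position 6: 'cc' -> no
  Position 7: 'cc' -> no
  Position 8: 'ca' -> no
  Position 9: 'ac' -> no
  Position 10: 'ca' -> no
  Position 11: 'ac' -> no
  Position 12: 'cc' -> no
  Position 13: 'cc' -> no
Total matches: 2

2


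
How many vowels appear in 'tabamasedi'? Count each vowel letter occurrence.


Scanning each character of 'tabamasedi':
  Position 1: 't' -> consonant (running count: 0)
  Position 2: 'a' -> vowel (running count: 1)
  Position 3: 'b' -> consonant (running count: 1)
  Position 4: 'a' -> vowel (running count: 2)
  Position 5: 'm' -> consonant (running count: 2)
  Position 6: 'a' -> vowel (running count: 3)
  Position 7: 's' -> consonant (running count: 3)
  Position 8: 'e' -> vowel (running count: 4)
  Position 9: 'd' -> consonant (running count: 4)
  Position 10: 'i' -> vowel (running count: 5)
Total vowels: 5

5


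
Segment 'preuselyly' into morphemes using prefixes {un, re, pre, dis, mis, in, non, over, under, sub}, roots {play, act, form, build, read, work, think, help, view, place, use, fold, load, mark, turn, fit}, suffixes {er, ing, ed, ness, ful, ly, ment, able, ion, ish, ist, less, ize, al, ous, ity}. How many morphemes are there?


Segmenting 'preuselyly' against the inventory:
  'pre' -> prefix (morpheme 1)
  'use' -> root (morpheme 2)
  'ly' -> suffix (morpheme 3)
  'ly' -> suffix (morpheme 4)
Total morphemes: 4

4


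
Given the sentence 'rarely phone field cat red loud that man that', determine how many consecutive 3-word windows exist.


Word trigrams from [9] words:
  Trigram 1: (rarely phone field)
  Trigram 2: (phone field cat)
  Trigram 3: (field cat red)
  Trigram 4: (cat red loud)
  Trigram 5: (red loud that)
  Trigram 6: (loud that man)
  Trigram 7: (that man that)
Total word trigrams: 9 - 2 = 7

7


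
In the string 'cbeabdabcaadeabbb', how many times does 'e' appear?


Scanning 'cbeabdabcaadeabbb' for 'e':
  Position 2: 'e' -> MATCH (count: 1)
  Position 12: 'e' -> MATCH (count: 2)
Total occurrences of 'e': 2

2


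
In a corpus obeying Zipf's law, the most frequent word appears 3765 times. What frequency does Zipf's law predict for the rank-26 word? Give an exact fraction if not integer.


Zipf's law: freq(rank) = f1 / rank
f1 = 3765, rank = 26
freq = 3765 / 26
GCD(3765, 26) = 1
Simplified: 3765/26

3765/26


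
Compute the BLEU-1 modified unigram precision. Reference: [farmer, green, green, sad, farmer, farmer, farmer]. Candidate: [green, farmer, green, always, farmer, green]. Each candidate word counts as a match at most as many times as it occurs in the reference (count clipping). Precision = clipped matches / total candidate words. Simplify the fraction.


Reference word counts: {'farmer': 4, 'green': 2, 'sad': 1}
Checking each candidate word (with clipping):
  'green' -> in reference (ref count 2, used 1/2) -> match (matches: 1)
  'farmer' -> in reference (ref count 4, used 1/4) -> match (matches: 2)
  'green' -> in reference (ref count 2, used 2/2) -> match (matches: 3)
  'always' -> not in reference -> no match (matches: 3)
  'farmer' -> in reference (ref count 4, used 2/4) -> match (matches: 4)
  'green' -> ref count 2 already used up (2/2) -> clipped, no match (matches: 4)
Clipped matches: 4, Candidate length: 6
Precision = 4/6 = 2/3

2/3
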